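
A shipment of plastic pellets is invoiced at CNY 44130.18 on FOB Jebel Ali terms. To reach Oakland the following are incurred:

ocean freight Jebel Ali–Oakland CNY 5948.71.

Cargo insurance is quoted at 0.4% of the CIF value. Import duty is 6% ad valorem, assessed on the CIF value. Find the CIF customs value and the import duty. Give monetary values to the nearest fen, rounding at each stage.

Let C be the CIF value. C = FOB price + freight + 0.4% × C
C − 0.4% × C = 44130.18 + 5948.71
0.996 × C = 50078.89
C = 50078.89 / 0.996 = 50280.01
Insurance premium = 0.4% × 50280.01 = 201.12
Import duty = 50280.01 × 6% = 3016.80

CIF value: CNY 50280.01; import duty: CNY 3016.80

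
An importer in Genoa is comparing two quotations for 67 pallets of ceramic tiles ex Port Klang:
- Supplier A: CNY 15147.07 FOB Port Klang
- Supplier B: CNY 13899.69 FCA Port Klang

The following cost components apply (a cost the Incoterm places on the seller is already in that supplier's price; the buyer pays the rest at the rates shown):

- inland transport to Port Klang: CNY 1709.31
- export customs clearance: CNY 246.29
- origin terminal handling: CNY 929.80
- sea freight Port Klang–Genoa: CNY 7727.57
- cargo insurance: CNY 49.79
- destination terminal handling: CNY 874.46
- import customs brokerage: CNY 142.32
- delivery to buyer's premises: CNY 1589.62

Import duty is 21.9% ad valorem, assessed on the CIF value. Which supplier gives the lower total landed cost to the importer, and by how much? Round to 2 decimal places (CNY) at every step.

Supplier B is cheaper by CNY 387.13

Supplier A (FOB):
CIF value = FOB price + freight + insurance = 15147.07 + 7727.57 + 49.79 = 22924.43
Import duty = 22924.43 × 21.9% = 5020.45
Buyer bears (A): 7727.57 + 49.79 + 874.46 + 142.32 + 1589.62 = 10383.76
Landed cost (A) = invoice 15147.07 + 10383.76 + duty 5020.45 = 30551.28
Supplier B (FCA):
CIF value = FCA price + origin terminal + freight + insurance = 13899.69 + 929.80 + 7727.57 + 49.79 = 22606.85
Import duty = 22606.85 × 21.9% = 4950.90
Buyer bears (B): 929.80 + 7727.57 + 49.79 + 874.46 + 142.32 + 1589.62 = 11313.56
Landed cost (B) = invoice 13899.69 + 11313.56 + duty 4950.90 = 30164.15
Difference = |30551.28 − 30164.15| = 387.13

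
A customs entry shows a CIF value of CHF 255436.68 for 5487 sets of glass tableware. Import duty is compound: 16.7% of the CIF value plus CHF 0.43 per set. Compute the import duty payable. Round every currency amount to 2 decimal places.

Import duty: CHF 45017.34

Ad valorem component: 255436.68 × 16.7% = 42657.93
Specific component: 5487 × 0.43 = 2359.41
Import duty = 42657.93 + 2359.41 = 45017.34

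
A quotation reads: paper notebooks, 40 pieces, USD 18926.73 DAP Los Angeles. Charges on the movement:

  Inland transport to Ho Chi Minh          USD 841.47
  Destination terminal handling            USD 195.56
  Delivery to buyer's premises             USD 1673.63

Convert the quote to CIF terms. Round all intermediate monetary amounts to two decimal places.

Not relevant to the conversion: inland to port — on the seller under both DAP and CIF; already in the DAP price and stays in the CIF price.
From DAP to CIF, the seller no longer bears: destination terminal, delivery.
CIF price = 18926.73 − 195.56 − 1673.63 = 17057.54

CIF price: USD 17057.54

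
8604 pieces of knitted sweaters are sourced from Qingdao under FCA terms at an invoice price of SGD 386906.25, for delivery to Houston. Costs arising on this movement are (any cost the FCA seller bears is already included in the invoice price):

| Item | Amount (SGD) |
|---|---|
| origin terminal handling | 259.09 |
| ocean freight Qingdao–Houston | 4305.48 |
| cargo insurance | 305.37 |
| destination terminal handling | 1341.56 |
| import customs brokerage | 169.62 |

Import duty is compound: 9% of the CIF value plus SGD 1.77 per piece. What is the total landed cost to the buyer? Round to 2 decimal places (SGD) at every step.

FCA: the seller delivers export-cleared goods to the carrier; the buyer bears costs from that point.
CIF value = FCA price + origin terminal + freight + insurance = 386906.25 + 259.09 + 4305.48 + 305.37 = 391776.19
Ad valorem component: 391776.19 × 9% = 35259.86
Specific component: 8604 × 1.77 = 15229.08
Import duty = 35259.86 + 15229.08 = 50488.94
Buyer bears: origin terminal 259.09 + freight 4305.48 + insurance 305.37 + destination terminal 1341.56 + brokerage 169.62 + duty 50488.94 = 56870.06
Landed cost = invoice 386906.25 + 56870.06 = 443776.31

Total landed cost: SGD 443776.31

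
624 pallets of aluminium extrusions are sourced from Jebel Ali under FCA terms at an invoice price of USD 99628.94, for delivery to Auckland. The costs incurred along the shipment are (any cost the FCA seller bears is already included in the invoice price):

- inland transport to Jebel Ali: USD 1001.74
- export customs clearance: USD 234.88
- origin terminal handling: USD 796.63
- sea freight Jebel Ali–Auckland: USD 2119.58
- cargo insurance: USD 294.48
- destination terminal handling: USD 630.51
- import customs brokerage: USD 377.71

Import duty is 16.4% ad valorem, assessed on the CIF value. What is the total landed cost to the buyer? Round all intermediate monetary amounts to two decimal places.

FCA: the seller delivers export-cleared goods to the carrier; the buyer bears costs from that point.
Already in the invoice (seller's account under FCA): inland to port, export clearance — exclude.
CIF value = FCA price + origin terminal + freight + insurance = 99628.94 + 796.63 + 2119.58 + 294.48 = 102839.63
Import duty = 102839.63 × 16.4% = 16865.70
Buyer bears: origin terminal 796.63 + freight 2119.58 + insurance 294.48 + destination terminal 630.51 + brokerage 377.71 + duty 16865.70 = 21084.61
Landed cost = invoice 99628.94 + 21084.61 = 120713.55

Total landed cost: USD 120713.55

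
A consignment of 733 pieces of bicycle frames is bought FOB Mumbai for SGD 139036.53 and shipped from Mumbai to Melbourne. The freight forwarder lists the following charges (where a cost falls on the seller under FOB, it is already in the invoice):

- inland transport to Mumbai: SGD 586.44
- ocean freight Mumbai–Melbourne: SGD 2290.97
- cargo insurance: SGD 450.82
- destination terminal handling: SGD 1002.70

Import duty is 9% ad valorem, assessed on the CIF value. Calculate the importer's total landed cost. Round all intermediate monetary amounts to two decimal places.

FOB: the seller bears costs until goods are on board at the origin port; the buyer bears freight, insurance and all costs thereafter.
Already in the invoice (seller's account under FOB): inland to port — exclude.
CIF value = FOB price + freight + insurance = 139036.53 + 2290.97 + 450.82 = 141778.32
Import duty = 141778.32 × 9% = 12760.05
Buyer bears: freight 2290.97 + insurance 450.82 + destination terminal 1002.70 + duty 12760.05 = 16504.54
Landed cost = invoice 139036.53 + 16504.54 = 155541.07

Total landed cost: SGD 155541.07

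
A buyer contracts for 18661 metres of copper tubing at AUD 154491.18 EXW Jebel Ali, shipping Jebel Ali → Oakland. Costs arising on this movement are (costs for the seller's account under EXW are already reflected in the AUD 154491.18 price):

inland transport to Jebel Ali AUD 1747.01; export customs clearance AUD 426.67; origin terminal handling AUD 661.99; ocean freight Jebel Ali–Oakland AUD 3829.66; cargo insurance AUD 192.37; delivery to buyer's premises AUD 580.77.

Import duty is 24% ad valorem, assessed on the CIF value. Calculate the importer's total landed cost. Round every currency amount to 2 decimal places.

Total landed cost: AUD 200653.38

EXW: the seller makes goods available at their premises; the buyer bears all onward costs.
CIF value = EXW price + inland to port + export clearance + origin terminal + freight + insurance = 154491.18 + 1747.01 + 426.67 + 661.99 + 3829.66 + 192.37 = 161348.88
Import duty = 161348.88 × 24% = 38723.73
Buyer bears: inland to port 1747.01 + export clearance 426.67 + origin terminal 661.99 + freight 3829.66 + insurance 192.37 + delivery 580.77 + duty 38723.73 = 46162.20
Landed cost = invoice 154491.18 + 46162.20 = 200653.38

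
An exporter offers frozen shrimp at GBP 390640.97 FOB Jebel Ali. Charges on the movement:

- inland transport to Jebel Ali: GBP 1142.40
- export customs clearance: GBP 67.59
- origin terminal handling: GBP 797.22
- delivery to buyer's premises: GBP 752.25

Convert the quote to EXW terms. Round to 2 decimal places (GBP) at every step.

Not relevant to the conversion: delivery — on the buyer under both terms; not part of either seller's price.
From FOB to EXW, the seller no longer bears: inland to port, export clearance, origin terminal.
EXW price = 390640.97 − 1142.40 − 67.59 − 797.22 = 388633.76

EXW price: GBP 388633.76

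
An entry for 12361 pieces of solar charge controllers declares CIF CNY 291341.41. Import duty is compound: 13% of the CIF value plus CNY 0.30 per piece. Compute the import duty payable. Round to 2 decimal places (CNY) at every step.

Ad valorem component: 291341.41 × 13% = 37874.38
Specific component: 12361 × 0.30 = 3708.30
Import duty = 37874.38 + 3708.30 = 41582.68

Import duty: CNY 41582.68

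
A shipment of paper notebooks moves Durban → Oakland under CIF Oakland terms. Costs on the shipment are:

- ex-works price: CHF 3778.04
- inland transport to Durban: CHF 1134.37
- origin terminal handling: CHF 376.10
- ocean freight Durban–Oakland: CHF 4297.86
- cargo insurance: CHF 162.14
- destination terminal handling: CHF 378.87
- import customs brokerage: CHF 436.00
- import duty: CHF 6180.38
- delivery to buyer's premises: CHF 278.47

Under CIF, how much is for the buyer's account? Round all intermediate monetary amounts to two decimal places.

CIF: the seller pays costs through ocean freight and marine insurance to the destination port.
Seller's account: goods 3778.04 + inland to port 1134.37 + origin terminal 376.10 + freight 4297.86 + insurance 162.14 = 9748.51
Buyer's account: destination terminal 378.87 + brokerage 436.00 + duty 6180.38 + delivery 278.47 = 7273.72

Buyer's account: CHF 7273.72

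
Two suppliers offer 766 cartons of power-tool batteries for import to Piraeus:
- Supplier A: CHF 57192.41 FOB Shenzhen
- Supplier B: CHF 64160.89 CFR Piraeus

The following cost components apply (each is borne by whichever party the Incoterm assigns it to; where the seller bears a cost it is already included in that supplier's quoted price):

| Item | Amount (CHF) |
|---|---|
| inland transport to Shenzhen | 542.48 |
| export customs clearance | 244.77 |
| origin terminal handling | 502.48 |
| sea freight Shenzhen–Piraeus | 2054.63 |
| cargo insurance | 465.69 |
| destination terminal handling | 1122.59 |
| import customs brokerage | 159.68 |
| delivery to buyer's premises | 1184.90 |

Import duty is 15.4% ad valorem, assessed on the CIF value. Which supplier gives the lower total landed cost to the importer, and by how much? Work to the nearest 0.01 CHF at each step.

Supplier A (FOB):
CIF value = FOB price + freight + insurance = 57192.41 + 2054.63 + 465.69 = 59712.73
Import duty = 59712.73 × 15.4% = 9195.76
Buyer bears (A): 2054.63 + 465.69 + 1122.59 + 159.68 + 1184.90 = 4987.49
Landed cost (A) = invoice 57192.41 + 4987.49 + duty 9195.76 = 71375.66
Supplier B (CFR):
CIF value = CFR price + insurance = 64160.89 + 465.69 = 64626.58
Import duty = 64626.58 × 15.4% = 9952.49
Buyer bears (B): 465.69 + 1122.59 + 159.68 + 1184.90 = 2932.86
Landed cost (B) = invoice 64160.89 + 2932.86 + duty 9952.49 = 77046.24
Difference = |71375.66 − 77046.24| = 5670.58

Supplier A is cheaper by CHF 5670.58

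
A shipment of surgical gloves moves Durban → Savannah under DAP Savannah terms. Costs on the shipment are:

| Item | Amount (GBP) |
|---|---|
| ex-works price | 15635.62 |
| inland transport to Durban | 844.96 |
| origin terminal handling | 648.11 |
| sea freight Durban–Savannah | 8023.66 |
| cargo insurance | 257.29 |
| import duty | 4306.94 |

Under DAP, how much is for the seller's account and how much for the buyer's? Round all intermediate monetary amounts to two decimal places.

DAP: the seller bears all costs to the named destination except import duty and clearance.
Seller's account: goods 15635.62 + inland to port 844.96 + origin terminal 648.11 + freight 8023.66 + insurance 257.29 = 25409.64
Buyer's account: duty 4306.94 = 4306.94

Seller: GBP 25409.64; buyer: GBP 4306.94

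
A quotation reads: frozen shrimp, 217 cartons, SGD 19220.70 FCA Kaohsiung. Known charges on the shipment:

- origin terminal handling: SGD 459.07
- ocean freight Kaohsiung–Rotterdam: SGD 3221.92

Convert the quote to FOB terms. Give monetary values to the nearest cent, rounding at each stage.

Not relevant to the conversion: freight — on the buyer under both terms; not part of either seller's price.
From FCA to FOB, the seller additionally bears: origin terminal.
FOB price = 19220.70 + 459.07 = 19679.77

FOB price: SGD 19679.77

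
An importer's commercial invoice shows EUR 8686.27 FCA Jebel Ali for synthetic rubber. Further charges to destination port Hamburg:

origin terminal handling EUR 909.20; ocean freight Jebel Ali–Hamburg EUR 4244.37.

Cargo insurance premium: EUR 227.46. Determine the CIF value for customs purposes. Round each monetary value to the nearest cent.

CIF = FCA price + pre-shipment costs + freight + insurance
CIF = 8686.27 + 909.20 + 4244.37 + 227.46 = 14067.30

CIF value: EUR 14067.30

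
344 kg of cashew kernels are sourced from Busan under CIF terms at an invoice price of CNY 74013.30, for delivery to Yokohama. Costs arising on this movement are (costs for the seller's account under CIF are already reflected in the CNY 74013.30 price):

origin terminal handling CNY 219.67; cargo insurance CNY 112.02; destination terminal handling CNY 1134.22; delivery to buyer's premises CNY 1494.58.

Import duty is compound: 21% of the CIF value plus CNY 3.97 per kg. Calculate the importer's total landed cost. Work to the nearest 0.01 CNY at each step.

CIF: the seller pays costs through ocean freight and marine insurance to the destination port.
Already in the invoice (seller's account under CIF): origin terminal, insurance — exclude.
The CIF price already equals the CIF value: 74013.30
Ad valorem component: 74013.30 × 21% = 15542.79
Specific component: 344 × 3.97 = 1365.68
Import duty = 15542.79 + 1365.68 = 16908.47
Buyer bears: destination terminal 1134.22 + delivery 1494.58 + duty 16908.47 = 19537.27
Landed cost = invoice 74013.30 + 19537.27 = 93550.57

Total landed cost: CNY 93550.57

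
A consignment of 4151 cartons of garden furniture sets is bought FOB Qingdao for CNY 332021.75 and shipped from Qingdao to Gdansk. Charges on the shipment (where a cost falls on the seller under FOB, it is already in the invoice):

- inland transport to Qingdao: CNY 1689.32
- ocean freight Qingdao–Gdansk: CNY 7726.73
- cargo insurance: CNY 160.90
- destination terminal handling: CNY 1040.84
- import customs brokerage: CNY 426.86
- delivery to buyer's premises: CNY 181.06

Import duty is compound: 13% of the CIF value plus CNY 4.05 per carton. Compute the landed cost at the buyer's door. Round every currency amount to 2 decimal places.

FOB: the seller bears costs until goods are on board at the origin port; the buyer bears freight, insurance and all costs thereafter.
Already in the invoice (seller's account under FOB): inland to port — exclude.
CIF value = FOB price + freight + insurance = 332021.75 + 7726.73 + 160.90 = 339909.38
Ad valorem component: 339909.38 × 13% = 44188.22
Specific component: 4151 × 4.05 = 16811.55
Import duty = 44188.22 + 16811.55 = 60999.77
Buyer bears: freight 7726.73 + insurance 160.90 + destination terminal 1040.84 + brokerage 426.86 + delivery 181.06 + duty 60999.77 = 70536.16
Landed cost = invoice 332021.75 + 70536.16 = 402557.91

Total landed cost: CNY 402557.91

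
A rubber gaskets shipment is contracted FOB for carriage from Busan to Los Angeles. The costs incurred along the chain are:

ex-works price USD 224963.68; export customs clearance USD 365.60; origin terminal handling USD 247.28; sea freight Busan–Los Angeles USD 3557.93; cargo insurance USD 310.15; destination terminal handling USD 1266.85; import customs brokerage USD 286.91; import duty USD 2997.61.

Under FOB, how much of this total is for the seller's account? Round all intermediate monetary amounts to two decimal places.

FOB: the seller bears costs until goods are on board at the origin port; the buyer bears freight, insurance and all costs thereafter.
Seller's account: goods 224963.68 + export clearance 365.60 + origin terminal 247.28 = 225576.56
Buyer's account: freight 3557.93 + insurance 310.15 + destination terminal 1266.85 + brokerage 286.91 + duty 2997.61 = 8419.45

Seller's account: USD 225576.56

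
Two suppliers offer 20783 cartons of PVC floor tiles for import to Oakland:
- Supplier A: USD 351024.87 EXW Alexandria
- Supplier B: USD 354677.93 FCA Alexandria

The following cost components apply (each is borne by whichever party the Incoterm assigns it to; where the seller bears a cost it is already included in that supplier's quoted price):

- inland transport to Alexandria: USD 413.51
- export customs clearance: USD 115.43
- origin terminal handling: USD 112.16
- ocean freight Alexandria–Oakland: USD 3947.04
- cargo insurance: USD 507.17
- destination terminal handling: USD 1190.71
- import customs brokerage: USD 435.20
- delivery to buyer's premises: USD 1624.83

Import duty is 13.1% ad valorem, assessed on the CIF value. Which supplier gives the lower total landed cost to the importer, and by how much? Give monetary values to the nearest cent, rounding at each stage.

Supplier A (EXW):
CIF value = EXW price + inland to port + export clearance + origin terminal + freight + insurance = 351024.87 + 413.51 + 115.43 + 112.16 + 3947.04 + 507.17 = 356120.18
Import duty = 356120.18 × 13.1% = 46651.74
Buyer bears (A): 413.51 + 115.43 + 112.16 + 3947.04 + 507.17 + 1190.71 + 435.20 + 1624.83 = 8346.05
Landed cost (A) = invoice 351024.87 + 8346.05 + duty 46651.74 = 406022.66
Supplier B (FCA):
CIF value = FCA price + origin terminal + freight + insurance = 354677.93 + 112.16 + 3947.04 + 507.17 = 359244.30
Import duty = 359244.30 × 13.1% = 47061.00
Buyer bears (B): 112.16 + 3947.04 + 507.17 + 1190.71 + 435.20 + 1624.83 = 7817.11
Landed cost (B) = invoice 354677.93 + 7817.11 + duty 47061.00 = 409556.04
Difference = |406022.66 − 409556.04| = 3533.38

Supplier A is cheaper by USD 3533.38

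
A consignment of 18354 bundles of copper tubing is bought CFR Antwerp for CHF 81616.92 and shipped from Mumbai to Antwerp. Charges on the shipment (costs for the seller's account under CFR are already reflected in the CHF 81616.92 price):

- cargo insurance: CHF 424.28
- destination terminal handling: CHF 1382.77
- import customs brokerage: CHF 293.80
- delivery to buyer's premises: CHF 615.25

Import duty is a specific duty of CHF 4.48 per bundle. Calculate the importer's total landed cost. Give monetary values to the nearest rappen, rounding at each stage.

CFR: the seller pays costs through ocean freight to the destination port, but not insurance.
CIF value = CFR price + insurance = 81616.92 + 424.28 = 82041.20
Import duty = 18354 × 4.48 = 82225.92
Buyer bears: insurance 424.28 + destination terminal 1382.77 + brokerage 293.80 + delivery 615.25 + duty 82225.92 = 84942.02
Landed cost = invoice 81616.92 + 84942.02 = 166558.94

Total landed cost: CHF 166558.94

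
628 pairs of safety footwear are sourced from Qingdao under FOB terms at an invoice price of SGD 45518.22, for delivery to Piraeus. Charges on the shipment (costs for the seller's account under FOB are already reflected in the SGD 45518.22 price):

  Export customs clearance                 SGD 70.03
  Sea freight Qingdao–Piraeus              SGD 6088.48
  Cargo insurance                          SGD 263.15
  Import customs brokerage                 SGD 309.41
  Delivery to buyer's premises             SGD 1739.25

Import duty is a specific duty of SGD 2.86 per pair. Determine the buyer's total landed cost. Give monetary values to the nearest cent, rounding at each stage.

FOB: the seller bears costs until goods are on board at the origin port; the buyer bears freight, insurance and all costs thereafter.
Already in the invoice (seller's account under FOB): export clearance — exclude.
CIF value = FOB price + freight + insurance = 45518.22 + 6088.48 + 263.15 = 51869.85
Import duty = 628 × 2.86 = 1796.08
Buyer bears: freight 6088.48 + insurance 263.15 + brokerage 309.41 + delivery 1739.25 + duty 1796.08 = 10196.37
Landed cost = invoice 45518.22 + 10196.37 = 55714.59

Total landed cost: SGD 55714.59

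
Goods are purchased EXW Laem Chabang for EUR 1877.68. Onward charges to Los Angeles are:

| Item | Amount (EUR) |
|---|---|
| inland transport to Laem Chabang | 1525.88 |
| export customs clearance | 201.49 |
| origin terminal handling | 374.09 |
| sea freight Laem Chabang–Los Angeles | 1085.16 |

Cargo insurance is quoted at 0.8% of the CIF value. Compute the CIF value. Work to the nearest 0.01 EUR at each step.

CIF value: EUR 5105.14

Let C be the CIF value. C = EXW price + pre-shipment costs + freight + 0.8% × C
C − 0.8% × C = 1877.68 + 1525.88 + 201.49 + 374.09 + 1085.16
0.992 × C = 5064.30
C = 5064.30 / 0.992 = 5105.14
Insurance premium = 0.8% × 5105.14 = 40.84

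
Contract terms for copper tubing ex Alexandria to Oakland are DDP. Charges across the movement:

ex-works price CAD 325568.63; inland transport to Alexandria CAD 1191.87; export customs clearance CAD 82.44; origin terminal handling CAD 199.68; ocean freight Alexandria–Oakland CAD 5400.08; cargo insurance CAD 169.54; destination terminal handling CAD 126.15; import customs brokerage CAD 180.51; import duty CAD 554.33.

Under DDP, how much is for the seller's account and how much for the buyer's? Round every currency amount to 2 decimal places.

Seller: CAD 333473.23; buyer: CAD 0.00

DDP: the seller bears all costs including import duty.
Seller's account: goods 325568.63 + inland to port 1191.87 + export clearance 82.44 + origin terminal 199.68 + freight 5400.08 + insurance 169.54 + destination terminal 126.15 + brokerage 180.51 + duty 554.33 = 333473.23
Buyer's account: 0.00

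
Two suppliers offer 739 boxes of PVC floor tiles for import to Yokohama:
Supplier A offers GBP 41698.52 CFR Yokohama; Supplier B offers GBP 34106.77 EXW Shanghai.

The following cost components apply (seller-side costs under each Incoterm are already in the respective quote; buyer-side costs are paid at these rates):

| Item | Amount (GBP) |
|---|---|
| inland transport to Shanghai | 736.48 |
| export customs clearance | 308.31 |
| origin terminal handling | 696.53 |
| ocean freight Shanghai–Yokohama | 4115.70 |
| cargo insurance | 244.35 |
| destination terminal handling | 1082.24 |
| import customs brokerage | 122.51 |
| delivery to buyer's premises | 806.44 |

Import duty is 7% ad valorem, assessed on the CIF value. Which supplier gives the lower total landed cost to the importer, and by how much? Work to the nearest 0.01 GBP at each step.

Supplier A (CFR):
CIF value = CFR price + insurance = 41698.52 + 244.35 = 41942.87
Import duty = 41942.87 × 7% = 2936.00
Buyer bears (A): 244.35 + 1082.24 + 122.51 + 806.44 = 2255.54
Landed cost (A) = invoice 41698.52 + 2255.54 + duty 2936.00 = 46890.06
Supplier B (EXW):
CIF value = EXW price + inland to port + export clearance + origin terminal + freight + insurance = 34106.77 + 736.48 + 308.31 + 696.53 + 4115.70 + 244.35 = 40208.14
Import duty = 40208.14 × 7% = 2814.57
Buyer bears (B): 736.48 + 308.31 + 696.53 + 4115.70 + 244.35 + 1082.24 + 122.51 + 806.44 = 8112.56
Landed cost (B) = invoice 34106.77 + 8112.56 + duty 2814.57 = 45033.90
Difference = |46890.06 − 45033.90| = 1856.16

Supplier B is cheaper by GBP 1856.16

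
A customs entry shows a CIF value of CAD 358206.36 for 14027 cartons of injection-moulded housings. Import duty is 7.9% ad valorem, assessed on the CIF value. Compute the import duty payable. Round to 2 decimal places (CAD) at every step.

Import duty = 358206.36 × 7.9% = 28298.30

Import duty: CAD 28298.30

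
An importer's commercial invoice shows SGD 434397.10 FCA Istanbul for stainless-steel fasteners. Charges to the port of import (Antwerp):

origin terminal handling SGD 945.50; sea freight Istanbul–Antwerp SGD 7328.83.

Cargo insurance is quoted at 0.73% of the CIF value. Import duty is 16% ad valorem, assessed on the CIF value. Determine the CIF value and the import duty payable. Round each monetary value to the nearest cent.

CIF value: SGD 445926.69; import duty: SGD 71348.27

Let C be the CIF value. C = FCA price + pre-shipment costs + freight + 0.73% × C
C − 0.73% × C = 434397.10 + 945.50 + 7328.83
0.9927 × C = 442671.43
C = 442671.43 / 0.9927 = 445926.69
Insurance premium = 0.73% × 445926.69 = 3255.26
Import duty = 445926.69 × 16% = 71348.27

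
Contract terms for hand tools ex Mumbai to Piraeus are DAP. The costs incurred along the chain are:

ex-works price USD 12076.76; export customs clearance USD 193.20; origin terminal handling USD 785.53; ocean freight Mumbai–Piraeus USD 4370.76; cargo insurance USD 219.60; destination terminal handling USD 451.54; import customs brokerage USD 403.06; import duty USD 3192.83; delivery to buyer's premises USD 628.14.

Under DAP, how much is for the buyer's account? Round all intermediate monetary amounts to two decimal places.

DAP: the seller bears all costs to the named destination except import duty and clearance.
Seller's account: goods 12076.76 + export clearance 193.20 + origin terminal 785.53 + freight 4370.76 + insurance 219.60 + destination terminal 451.54 + delivery 628.14 = 18725.53
Buyer's account: brokerage 403.06 + duty 3192.83 = 3595.89

Buyer's account: USD 3595.89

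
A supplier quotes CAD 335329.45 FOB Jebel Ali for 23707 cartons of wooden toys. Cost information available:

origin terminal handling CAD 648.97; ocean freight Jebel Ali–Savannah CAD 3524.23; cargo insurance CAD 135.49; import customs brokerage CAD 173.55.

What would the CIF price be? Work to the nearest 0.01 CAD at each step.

CIF price: CAD 338989.17

Not relevant to the conversion: origin terminal — on the seller under both FOB and CIF; already in the FOB price and stays in the CIF price. brokerage — on the buyer under both terms; not part of either seller's price.
From FOB to CIF, the seller additionally bears: freight, insurance.
CIF price = 335329.45 + 3524.23 + 135.49 = 338989.17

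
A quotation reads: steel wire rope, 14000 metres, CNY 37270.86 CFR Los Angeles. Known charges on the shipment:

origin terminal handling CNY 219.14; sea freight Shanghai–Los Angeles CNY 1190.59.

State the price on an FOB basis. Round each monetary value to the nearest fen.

FOB price: CNY 36080.27

Not relevant to the conversion: origin terminal — on the seller under both CFR and FOB; already in the CFR price and stays in the FOB price.
From CFR to FOB, the seller no longer bears: freight.
FOB price = 37270.86 − 1190.59 = 36080.27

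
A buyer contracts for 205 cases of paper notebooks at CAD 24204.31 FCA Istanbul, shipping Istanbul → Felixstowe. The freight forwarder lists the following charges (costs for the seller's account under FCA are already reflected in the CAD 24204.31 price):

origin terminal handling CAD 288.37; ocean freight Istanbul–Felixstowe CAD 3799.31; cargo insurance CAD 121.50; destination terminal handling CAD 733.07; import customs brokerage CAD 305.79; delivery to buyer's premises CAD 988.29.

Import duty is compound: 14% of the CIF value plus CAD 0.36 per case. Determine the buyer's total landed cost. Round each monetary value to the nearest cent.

Total landed cost: CAD 34492.33

FCA: the seller delivers export-cleared goods to the carrier; the buyer bears costs from that point.
CIF value = FCA price + origin terminal + freight + insurance = 24204.31 + 288.37 + 3799.31 + 121.50 = 28413.49
Ad valorem component: 28413.49 × 14% = 3977.89
Specific component: 205 × 0.36 = 73.80
Import duty = 3977.89 + 73.80 = 4051.69
Buyer bears: origin terminal 288.37 + freight 3799.31 + insurance 121.50 + destination terminal 733.07 + brokerage 305.79 + delivery 988.29 + duty 4051.69 = 10288.02
Landed cost = invoice 24204.31 + 10288.02 = 34492.33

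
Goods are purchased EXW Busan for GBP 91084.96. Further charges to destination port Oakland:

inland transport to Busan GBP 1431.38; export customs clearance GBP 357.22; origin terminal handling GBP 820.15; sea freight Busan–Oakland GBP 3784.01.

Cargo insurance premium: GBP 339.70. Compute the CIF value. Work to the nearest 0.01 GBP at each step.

CIF value: GBP 97817.42

CIF = EXW price + pre-shipment costs + freight + insurance
CIF = 91084.96 + 1431.38 + 357.22 + 820.15 + 3784.01 + 339.70 = 97817.42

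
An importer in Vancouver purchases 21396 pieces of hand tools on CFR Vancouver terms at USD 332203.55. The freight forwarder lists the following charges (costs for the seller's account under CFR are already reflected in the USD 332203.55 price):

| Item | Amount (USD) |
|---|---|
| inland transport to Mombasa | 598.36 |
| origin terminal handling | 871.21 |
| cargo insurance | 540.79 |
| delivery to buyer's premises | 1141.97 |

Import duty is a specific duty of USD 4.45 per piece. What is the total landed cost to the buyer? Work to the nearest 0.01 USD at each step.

CFR: the seller pays costs through ocean freight to the destination port, but not insurance.
Already in the invoice (seller's account under CFR): inland to port, origin terminal — exclude.
CIF value = CFR price + insurance = 332203.55 + 540.79 = 332744.34
Import duty = 21396 × 4.45 = 95212.20
Buyer bears: insurance 540.79 + delivery 1141.97 + duty 95212.20 = 96894.96
Landed cost = invoice 332203.55 + 96894.96 = 429098.51

Total landed cost: USD 429098.51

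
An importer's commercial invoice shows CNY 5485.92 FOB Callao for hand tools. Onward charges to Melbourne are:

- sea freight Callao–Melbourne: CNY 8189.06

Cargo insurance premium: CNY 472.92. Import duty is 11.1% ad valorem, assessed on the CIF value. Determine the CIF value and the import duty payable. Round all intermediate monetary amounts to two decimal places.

CIF = FOB price + freight + insurance
CIF = 5485.92 + 8189.06 + 472.92 = 14147.90
Import duty = 14147.90 × 11.1% = 1570.42

CIF value: CNY 14147.90; import duty: CNY 1570.42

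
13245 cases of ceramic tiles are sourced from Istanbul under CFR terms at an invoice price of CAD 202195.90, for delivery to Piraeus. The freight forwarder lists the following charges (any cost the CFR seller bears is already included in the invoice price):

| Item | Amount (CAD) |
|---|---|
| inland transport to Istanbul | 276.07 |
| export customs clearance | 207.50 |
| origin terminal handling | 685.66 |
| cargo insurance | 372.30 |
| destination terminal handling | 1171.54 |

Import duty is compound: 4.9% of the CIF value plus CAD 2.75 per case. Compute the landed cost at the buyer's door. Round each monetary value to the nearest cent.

Total landed cost: CAD 250089.33

CFR: the seller pays costs through ocean freight to the destination port, but not insurance.
Already in the invoice (seller's account under CFR): inland to port, export clearance, origin terminal — exclude.
CIF value = CFR price + insurance = 202195.90 + 372.30 = 202568.20
Ad valorem component: 202568.20 × 4.9% = 9925.84
Specific component: 13245 × 2.75 = 36423.75
Import duty = 9925.84 + 36423.75 = 46349.59
Buyer bears: insurance 372.30 + destination terminal 1171.54 + duty 46349.59 = 47893.43
Landed cost = invoice 202195.90 + 47893.43 = 250089.33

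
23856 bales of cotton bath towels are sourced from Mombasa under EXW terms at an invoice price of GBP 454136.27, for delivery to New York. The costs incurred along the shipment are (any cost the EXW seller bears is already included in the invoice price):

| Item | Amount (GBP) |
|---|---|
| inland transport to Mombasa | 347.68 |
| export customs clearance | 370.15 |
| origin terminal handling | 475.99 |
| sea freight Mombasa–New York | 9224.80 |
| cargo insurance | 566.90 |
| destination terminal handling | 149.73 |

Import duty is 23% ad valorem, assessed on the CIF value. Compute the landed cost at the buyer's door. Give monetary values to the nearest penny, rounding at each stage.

EXW: the seller makes goods available at their premises; the buyer bears all onward costs.
CIF value = EXW price + inland to port + export clearance + origin terminal + freight + insurance = 454136.27 + 347.68 + 370.15 + 475.99 + 9224.80 + 566.90 = 465121.79
Import duty = 465121.79 × 23% = 106978.01
Buyer bears: inland to port 347.68 + export clearance 370.15 + origin terminal 475.99 + freight 9224.80 + insurance 566.90 + destination terminal 149.73 + duty 106978.01 = 118113.26
Landed cost = invoice 454136.27 + 118113.26 = 572249.53

Total landed cost: GBP 572249.53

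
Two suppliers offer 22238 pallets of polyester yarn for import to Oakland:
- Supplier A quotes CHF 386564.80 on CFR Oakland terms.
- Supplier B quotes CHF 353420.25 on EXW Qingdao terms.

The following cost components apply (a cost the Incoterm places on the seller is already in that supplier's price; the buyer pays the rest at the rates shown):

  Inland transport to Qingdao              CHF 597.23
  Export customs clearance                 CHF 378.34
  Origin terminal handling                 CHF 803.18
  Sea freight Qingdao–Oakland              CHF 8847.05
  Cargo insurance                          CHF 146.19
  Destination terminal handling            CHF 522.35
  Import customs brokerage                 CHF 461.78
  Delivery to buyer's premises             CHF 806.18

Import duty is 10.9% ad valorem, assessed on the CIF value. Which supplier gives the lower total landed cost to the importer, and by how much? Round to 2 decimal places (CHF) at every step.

Supplier B is cheaper by CHF 24973.30

Supplier A (CFR):
CIF value = CFR price + insurance = 386564.80 + 146.19 = 386710.99
Import duty = 386710.99 × 10.9% = 42151.50
Buyer bears (A): 146.19 + 522.35 + 461.78 + 806.18 = 1936.50
Landed cost (A) = invoice 386564.80 + 1936.50 + duty 42151.50 = 430652.80
Supplier B (EXW):
CIF value = EXW price + inland to port + export clearance + origin terminal + freight + insurance = 353420.25 + 597.23 + 378.34 + 803.18 + 8847.05 + 146.19 = 364192.24
Import duty = 364192.24 × 10.9% = 39696.95
Buyer bears (B): 597.23 + 378.34 + 803.18 + 8847.05 + 146.19 + 522.35 + 461.78 + 806.18 = 12562.30
Landed cost (B) = invoice 353420.25 + 12562.30 + duty 39696.95 = 405679.50
Difference = |430652.80 − 405679.50| = 24973.30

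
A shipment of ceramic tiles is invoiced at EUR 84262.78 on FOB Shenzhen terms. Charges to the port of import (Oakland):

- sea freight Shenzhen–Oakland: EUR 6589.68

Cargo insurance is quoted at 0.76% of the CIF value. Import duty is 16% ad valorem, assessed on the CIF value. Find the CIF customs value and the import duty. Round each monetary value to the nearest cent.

Let C be the CIF value. C = FOB price + freight + 0.76% × C
C − 0.76% × C = 84262.78 + 6589.68
0.9924 × C = 90852.46
C = 90852.46 / 0.9924 = 91548.23
Insurance premium = 0.76% × 91548.23 = 695.77
Import duty = 91548.23 × 16% = 14647.72

CIF value: EUR 91548.23; import duty: EUR 14647.72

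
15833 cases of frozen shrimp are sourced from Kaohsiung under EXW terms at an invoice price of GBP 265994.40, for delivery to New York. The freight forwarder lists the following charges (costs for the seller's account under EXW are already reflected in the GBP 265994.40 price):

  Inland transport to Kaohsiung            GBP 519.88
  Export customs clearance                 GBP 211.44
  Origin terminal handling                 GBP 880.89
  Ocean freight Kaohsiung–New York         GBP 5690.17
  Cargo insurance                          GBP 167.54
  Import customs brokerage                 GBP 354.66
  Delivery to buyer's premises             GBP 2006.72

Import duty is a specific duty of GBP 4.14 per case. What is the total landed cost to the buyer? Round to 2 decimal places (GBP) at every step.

EXW: the seller makes goods available at their premises; the buyer bears all onward costs.
CIF value = EXW price + inland to port + export clearance + origin terminal + freight + insurance = 265994.40 + 519.88 + 211.44 + 880.89 + 5690.17 + 167.54 = 273464.32
Import duty = 15833 × 4.14 = 65548.62
Buyer bears: inland to port 519.88 + export clearance 211.44 + origin terminal 880.89 + freight 5690.17 + insurance 167.54 + brokerage 354.66 + delivery 2006.72 + duty 65548.62 = 75379.92
Landed cost = invoice 265994.40 + 75379.92 = 341374.32

Total landed cost: GBP 341374.32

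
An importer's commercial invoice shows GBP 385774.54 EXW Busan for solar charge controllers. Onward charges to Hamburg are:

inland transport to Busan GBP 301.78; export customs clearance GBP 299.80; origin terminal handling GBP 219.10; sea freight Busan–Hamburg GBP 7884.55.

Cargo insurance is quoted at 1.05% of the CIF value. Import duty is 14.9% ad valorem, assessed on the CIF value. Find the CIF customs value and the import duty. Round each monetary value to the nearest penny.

CIF value: GBP 398665.76; import duty: GBP 59401.20

Let C be the CIF value. C = EXW price + pre-shipment costs + freight + 1.05% × C
C − 1.05% × C = 385774.54 + 301.78 + 299.80 + 219.10 + 7884.55
0.9895 × C = 394479.77
C = 394479.77 / 0.9895 = 398665.76
Insurance premium = 1.05% × 398665.76 = 4185.99
Import duty = 398665.76 × 14.9% = 59401.20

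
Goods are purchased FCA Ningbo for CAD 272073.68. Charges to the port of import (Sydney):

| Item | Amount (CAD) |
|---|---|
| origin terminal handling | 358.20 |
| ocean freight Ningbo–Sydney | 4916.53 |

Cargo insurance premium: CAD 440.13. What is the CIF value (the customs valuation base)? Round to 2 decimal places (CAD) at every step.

CIF value: CAD 277788.54

CIF = FCA price + pre-shipment costs + freight + insurance
CIF = 272073.68 + 358.20 + 4916.53 + 440.13 = 277788.54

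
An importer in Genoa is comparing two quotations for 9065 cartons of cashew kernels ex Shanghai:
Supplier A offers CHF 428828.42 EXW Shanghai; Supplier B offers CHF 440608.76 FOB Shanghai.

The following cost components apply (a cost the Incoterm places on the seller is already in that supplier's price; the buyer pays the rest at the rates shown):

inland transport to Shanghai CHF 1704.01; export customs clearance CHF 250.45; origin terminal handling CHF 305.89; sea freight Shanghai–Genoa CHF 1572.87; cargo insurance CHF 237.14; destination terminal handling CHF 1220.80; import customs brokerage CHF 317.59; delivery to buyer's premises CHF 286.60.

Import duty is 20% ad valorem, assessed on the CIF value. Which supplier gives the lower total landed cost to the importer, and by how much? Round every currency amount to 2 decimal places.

Supplier A is cheaper by CHF 11423.98

Supplier A (EXW):
CIF value = EXW price + inland to port + export clearance + origin terminal + freight + insurance = 428828.42 + 1704.01 + 250.45 + 305.89 + 1572.87 + 237.14 = 432898.78
Import duty = 432898.78 × 20% = 86579.76
Buyer bears (A): 1704.01 + 250.45 + 305.89 + 1572.87 + 237.14 + 1220.80 + 317.59 + 286.60 = 5895.35
Landed cost (A) = invoice 428828.42 + 5895.35 + duty 86579.76 = 521303.53
Supplier B (FOB):
CIF value = FOB price + freight + insurance = 440608.76 + 1572.87 + 237.14 = 442418.77
Import duty = 442418.77 × 20% = 88483.75
Buyer bears (B): 1572.87 + 237.14 + 1220.80 + 317.59 + 286.60 = 3635.00
Landed cost (B) = invoice 440608.76 + 3635.00 + duty 88483.75 = 532727.51
Difference = |521303.53 − 532727.51| = 11423.98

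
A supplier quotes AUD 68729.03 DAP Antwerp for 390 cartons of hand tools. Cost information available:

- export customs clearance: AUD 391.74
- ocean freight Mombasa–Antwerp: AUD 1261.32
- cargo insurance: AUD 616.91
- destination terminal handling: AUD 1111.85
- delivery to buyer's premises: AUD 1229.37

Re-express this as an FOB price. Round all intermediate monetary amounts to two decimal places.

Not relevant to the conversion: export clearance — on the seller under both DAP and FOB; already in the DAP price and stays in the FOB price.
From DAP to FOB, the seller no longer bears: freight, insurance, destination terminal, delivery.
FOB price = 68729.03 − 1261.32 − 616.91 − 1111.85 − 1229.37 = 64509.58

FOB price: AUD 64509.58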